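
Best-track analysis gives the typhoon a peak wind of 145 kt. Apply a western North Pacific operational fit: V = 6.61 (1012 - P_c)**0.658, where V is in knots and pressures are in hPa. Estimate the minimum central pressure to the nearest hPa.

903 hPa

ΔP = (V / 6.61)^(1/0.658) = (145/6.61)^1.520.
145/6.61 = 21.936; 21.936^1.520 ≈ 109.21 hPa.
P_c = 1012 − 109.21 = 902.79 ≈ 903 hPa.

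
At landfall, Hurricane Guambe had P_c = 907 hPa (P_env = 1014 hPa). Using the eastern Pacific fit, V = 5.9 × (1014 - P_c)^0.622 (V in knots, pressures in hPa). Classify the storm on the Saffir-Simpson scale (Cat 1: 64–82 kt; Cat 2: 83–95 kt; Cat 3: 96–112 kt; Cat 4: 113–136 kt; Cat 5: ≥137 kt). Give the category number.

ΔP = 1014 − 907 = 107 hPa.
V ≈ 5.9 × 107^0.622 = 5.9 × 18.29 ≈ 108 kt.
108 kt falls in the Category 3 band.

3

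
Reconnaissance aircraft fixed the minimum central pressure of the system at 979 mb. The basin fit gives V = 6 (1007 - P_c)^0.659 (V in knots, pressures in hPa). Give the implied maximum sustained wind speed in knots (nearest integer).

54 kt

ΔP = 1007 − 979 = 28 mb.
28^0.659 ≈ 8.988.
V ≈ 6 × 8.988 ≈ 53.9 kt.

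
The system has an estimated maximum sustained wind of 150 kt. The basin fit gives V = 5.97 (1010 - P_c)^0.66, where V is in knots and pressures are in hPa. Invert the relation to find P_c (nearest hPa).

878 hPa

ΔP = (V / 5.97)^(1/0.66) = (150/5.97)^1.515.
150/5.97 = 25.126; 25.126^1.515 ≈ 132.25 hPa.
P_c = 1010 − 132.25 = 877.75 ≈ 878 hPa.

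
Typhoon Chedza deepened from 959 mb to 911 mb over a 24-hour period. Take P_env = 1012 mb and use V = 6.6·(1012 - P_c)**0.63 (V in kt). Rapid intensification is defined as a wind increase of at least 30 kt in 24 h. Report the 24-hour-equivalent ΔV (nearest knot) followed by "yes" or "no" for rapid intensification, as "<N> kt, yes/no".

40 kt, yes

V₁: ΔP = 53, V ≈ 6.6 × 53^0.63 ≈ 80.51 kt.
V₂: ΔP = 101, V ≈ 6.6 × 101^0.63 ≈ 120.86 kt.
ΔV over 24 h = 40.35 kt → 24 h equivalent = 40.35 × 24/24 ≈ 40.35 kt.
40 kt ≥ 30 kt ⇒ rapid intensification.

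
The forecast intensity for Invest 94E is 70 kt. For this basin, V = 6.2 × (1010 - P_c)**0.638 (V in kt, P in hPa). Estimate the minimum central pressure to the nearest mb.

965 mb

ΔP = (V / 6.2)^(1/0.638) = (70/6.2)^1.567.
70/6.2 = 11.290; 11.290^1.567 ≈ 44.67 mb.
P_c = 1010 − 44.67 = 965.33 ≈ 965 mb.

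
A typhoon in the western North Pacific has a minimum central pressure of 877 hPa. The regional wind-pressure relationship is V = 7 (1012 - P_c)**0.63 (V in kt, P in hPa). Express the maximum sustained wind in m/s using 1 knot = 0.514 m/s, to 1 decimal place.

ΔP = 1012 − 877 = 135 hPa.
V ≈ 7 × 135^0.63 = 7 × 21.984 ≈ 153.889 kt.
153.889 × 0.514 ≈ 79.10 m/s → 79.1 m/s.

79.1 m/s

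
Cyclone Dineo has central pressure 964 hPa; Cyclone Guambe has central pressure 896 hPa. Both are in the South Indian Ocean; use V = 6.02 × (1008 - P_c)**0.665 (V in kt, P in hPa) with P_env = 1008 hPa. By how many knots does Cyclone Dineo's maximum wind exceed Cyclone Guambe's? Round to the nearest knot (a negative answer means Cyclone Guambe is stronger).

Cyclone Dineo: ΔP = 44; V ≈ 6.02 × 44^0.665 ≈ 74.56 kt.
Cyclone Guambe: ΔP = 112; V ≈ 6.02 × 112^0.665 ≈ 138.78 kt.
Difference ≈ 74.56 − 138.78 = -64.22 → -64 kt.

-64 kt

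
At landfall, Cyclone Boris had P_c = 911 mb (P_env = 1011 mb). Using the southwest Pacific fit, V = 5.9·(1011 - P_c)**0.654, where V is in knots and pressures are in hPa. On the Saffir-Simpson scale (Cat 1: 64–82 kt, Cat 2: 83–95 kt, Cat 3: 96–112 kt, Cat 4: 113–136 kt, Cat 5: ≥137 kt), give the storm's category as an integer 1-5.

4

ΔP = 1011 − 911 = 100 mb.
V ≈ 5.9 × 100^0.654 = 5.9 × 20.32 ≈ 120 kt.
120 kt falls in the Category 4 band.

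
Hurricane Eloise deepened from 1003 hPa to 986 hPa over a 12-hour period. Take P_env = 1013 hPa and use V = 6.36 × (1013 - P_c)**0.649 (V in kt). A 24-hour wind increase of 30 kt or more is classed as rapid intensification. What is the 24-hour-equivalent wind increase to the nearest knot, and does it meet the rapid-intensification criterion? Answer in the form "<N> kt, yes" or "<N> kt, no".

51 kt, yes

V₁: ΔP = 10, V ≈ 6.36 × 10^0.649 ≈ 28.34 kt.
V₂: ΔP = 27, V ≈ 6.36 × 27^0.649 ≈ 54.00 kt.
ΔV over 12 h = 25.66 kt → 24 h equivalent = 25.66 × 24/12 ≈ 51.32 kt.
51 kt ≥ 30 kt ⇒ rapid intensification.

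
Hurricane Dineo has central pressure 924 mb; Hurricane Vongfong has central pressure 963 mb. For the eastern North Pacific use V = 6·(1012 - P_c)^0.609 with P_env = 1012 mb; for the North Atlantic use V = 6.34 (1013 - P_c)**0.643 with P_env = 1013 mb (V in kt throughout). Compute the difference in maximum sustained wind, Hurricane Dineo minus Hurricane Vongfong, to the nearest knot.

Hurricane Dineo: ΔP = 88; V ≈ 6 × 88^0.609 ≈ 91.69 kt.
Hurricane Vongfong: ΔP = 50; V ≈ 6.34 × 50^0.643 ≈ 78.44 kt.
Difference ≈ 91.69 − 78.44 = 13.25 → 13 kt.

13 kt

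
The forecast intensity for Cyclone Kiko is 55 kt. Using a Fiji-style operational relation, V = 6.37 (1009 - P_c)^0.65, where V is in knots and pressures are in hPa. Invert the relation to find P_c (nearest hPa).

ΔP = (V / 6.37)^(1/0.65) = (55/6.37)^1.538.
55/6.37 = 8.634; 8.634^1.538 ≈ 27.56 hPa.
P_c = 1009 − 27.56 = 981.44 ≈ 981 hPa.

981 hPa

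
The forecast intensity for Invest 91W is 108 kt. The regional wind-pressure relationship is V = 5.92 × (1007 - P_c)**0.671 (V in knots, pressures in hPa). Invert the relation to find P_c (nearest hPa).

ΔP = (V / 5.92)^(1/0.671) = (108/5.92)^1.490.
108/5.92 = 18.243; 18.243^1.490 ≈ 75.76 hPa.
P_c = 1007 − 75.76 = 931.24 ≈ 931 hPa.

931 hPa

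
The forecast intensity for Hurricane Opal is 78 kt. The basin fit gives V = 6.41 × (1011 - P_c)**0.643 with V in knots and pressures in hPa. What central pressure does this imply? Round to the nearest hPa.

ΔP = (V / 6.41)^(1/0.643) = (78/6.41)^1.555.
78/6.41 = 12.168; 12.168^1.555 ≈ 48.73 hPa.
P_c = 1011 − 48.73 = 962.27 ≈ 962 hPa.

962 hPa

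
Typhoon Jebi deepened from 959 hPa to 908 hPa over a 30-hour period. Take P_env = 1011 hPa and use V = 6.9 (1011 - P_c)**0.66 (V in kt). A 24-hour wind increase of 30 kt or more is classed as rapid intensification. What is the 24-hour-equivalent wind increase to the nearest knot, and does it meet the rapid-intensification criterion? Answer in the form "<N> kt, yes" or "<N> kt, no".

V₁: ΔP = 52, V ≈ 6.9 × 52^0.66 ≈ 93.63 kt.
V₂: ΔP = 103, V ≈ 6.9 × 103^0.66 ≈ 147.00 kt.
ΔV over 30 h = 53.37 kt → 24 h equivalent = 53.37 × 24/30 ≈ 42.70 kt.
43 kt ≥ 30 kt ⇒ rapid intensification.

43 kt, yes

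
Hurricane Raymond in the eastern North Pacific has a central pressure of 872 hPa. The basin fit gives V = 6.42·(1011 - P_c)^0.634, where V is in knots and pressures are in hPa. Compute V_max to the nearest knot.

147 kt

ΔP = 1011 − 872 = 139 hPa.
139^0.634 ≈ 22.839.
V ≈ 6.42 × 22.839 ≈ 146.6 kt.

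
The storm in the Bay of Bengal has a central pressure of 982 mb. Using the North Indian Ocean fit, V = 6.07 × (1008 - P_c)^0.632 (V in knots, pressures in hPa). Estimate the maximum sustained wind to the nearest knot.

48 kt

ΔP = 1008 − 982 = 26 mb.
26^0.632 ≈ 7.839.
V ≈ 6.07 × 7.839 ≈ 47.6 kt.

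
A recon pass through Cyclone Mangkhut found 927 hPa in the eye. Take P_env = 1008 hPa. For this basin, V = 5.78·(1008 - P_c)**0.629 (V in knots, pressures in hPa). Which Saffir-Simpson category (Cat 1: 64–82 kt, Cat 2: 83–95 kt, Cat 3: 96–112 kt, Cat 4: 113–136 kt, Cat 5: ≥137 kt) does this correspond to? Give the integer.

ΔP = 1008 − 927 = 81 hPa.
V ≈ 5.78 × 81^0.629 = 5.78 × 15.86 ≈ 92 kt.
92 kt falls in the Category 2 band.

2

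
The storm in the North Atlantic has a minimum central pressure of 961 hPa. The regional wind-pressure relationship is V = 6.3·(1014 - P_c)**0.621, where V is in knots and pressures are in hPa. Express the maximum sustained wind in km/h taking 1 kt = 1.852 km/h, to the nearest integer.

ΔP = 1014 − 961 = 53 hPa.
V ≈ 6.3 × 53^0.621 = 6.3 × 11.770 ≈ 74.151 kt.
74.151 × 1.852 ≈ 137.33 km/h → 137 km/h.

137 km/h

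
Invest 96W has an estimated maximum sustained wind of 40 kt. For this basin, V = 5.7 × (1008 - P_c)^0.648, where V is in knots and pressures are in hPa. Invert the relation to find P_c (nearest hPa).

988 hPa

ΔP = (V / 5.7)^(1/0.648) = (40/5.7)^1.543.
40/5.7 = 7.018; 7.018^1.543 ≈ 20.22 hPa.
P_c = 1008 − 20.22 = 987.78 ≈ 988 hPa.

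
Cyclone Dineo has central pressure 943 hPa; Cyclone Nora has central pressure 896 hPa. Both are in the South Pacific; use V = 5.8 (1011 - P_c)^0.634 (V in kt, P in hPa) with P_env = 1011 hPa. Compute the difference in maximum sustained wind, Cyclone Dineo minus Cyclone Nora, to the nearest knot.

Cyclone Dineo: ΔP = 68; V ≈ 5.8 × 68^0.634 ≈ 84.19 kt.
Cyclone Nora: ΔP = 115; V ≈ 5.8 × 115^0.634 ≈ 117.47 kt.
Difference ≈ 84.19 − 117.47 = -33.28 → -33 kt.

-33 kt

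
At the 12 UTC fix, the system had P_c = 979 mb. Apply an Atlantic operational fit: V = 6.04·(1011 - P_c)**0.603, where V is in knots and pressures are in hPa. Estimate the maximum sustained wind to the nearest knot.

49 kt

ΔP = 1011 − 979 = 32 mb.
32^0.603 ≈ 8.084.
V ≈ 6.04 × 8.084 ≈ 48.8 kt.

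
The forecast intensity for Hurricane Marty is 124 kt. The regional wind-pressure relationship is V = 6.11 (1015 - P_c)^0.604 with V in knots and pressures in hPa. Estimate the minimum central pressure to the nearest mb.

ΔP = (V / 6.11)^(1/0.604) = (124/6.11)^1.656.
124/6.11 = 20.295; 20.295^1.656 ≈ 146.06 mb.
P_c = 1015 − 146.06 = 868.94 ≈ 869 mb.

869 mb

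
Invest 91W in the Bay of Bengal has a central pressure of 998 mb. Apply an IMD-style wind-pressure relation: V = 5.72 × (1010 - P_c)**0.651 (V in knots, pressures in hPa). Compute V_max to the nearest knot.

29 kt

ΔP = 1010 − 998 = 12 mb.
12^0.651 ≈ 5.041.
V ≈ 5.72 × 5.041 ≈ 28.8 kt.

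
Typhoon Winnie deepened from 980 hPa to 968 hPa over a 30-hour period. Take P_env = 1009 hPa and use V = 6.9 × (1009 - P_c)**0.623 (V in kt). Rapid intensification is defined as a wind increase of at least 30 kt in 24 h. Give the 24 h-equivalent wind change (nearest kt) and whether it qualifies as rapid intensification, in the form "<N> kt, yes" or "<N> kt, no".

11 kt, no

V₁: ΔP = 29, V ≈ 6.9 × 29^0.623 ≈ 56.22 kt.
V₂: ΔP = 41, V ≈ 6.9 × 41^0.623 ≈ 69.76 kt.
ΔV over 30 h = 13.54 kt → 24 h equivalent = 13.54 × 24/30 ≈ 10.83 kt.
11 kt < 30 kt ⇒ not rapid intensification.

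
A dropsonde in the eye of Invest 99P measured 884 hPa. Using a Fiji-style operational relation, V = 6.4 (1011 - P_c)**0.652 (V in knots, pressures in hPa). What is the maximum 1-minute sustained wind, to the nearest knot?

ΔP = 1011 − 884 = 127 hPa.
127^0.652 ≈ 23.533.
V ≈ 6.4 × 23.533 ≈ 150.6 kt.

151 kt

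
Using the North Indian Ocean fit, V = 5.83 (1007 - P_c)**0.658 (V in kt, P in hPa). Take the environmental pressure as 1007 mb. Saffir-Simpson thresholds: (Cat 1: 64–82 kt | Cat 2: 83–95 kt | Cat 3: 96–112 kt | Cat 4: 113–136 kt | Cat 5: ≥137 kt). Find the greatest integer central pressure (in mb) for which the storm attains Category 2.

950 mb

Category 2 begins at V = 83 kt.
Required ΔP = (83/5.83)^(1/0.658) = 14.237^1.520 ≈ 56.61 mb.
P_c ≤ 1007 − 56.61 = 950.39, so the highest integer P_c is 950 mb.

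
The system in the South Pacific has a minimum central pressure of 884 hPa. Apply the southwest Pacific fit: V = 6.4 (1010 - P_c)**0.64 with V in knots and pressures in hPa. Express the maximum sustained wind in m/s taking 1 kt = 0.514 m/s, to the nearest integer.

73 m/s

ΔP = 1010 − 884 = 126 hPa.
V ≈ 6.4 × 126^0.64 = 6.4 × 22.092 ≈ 141.389 kt.
141.389 × 0.514 ≈ 72.67 m/s → 73 m/s.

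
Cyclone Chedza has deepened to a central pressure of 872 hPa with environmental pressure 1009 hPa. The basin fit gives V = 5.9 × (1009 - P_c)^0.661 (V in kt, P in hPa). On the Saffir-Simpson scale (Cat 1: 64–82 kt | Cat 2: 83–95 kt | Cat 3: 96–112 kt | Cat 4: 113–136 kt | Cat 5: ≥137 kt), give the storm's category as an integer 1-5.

ΔP = 1009 − 872 = 137 hPa.
V ≈ 5.9 × 137^0.661 = 5.9 × 25.84 ≈ 152 kt.
152 kt falls in the Category 5 band.

5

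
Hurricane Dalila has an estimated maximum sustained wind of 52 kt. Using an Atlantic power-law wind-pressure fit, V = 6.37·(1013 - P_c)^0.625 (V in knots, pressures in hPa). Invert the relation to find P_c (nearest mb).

984 mb

ΔP = (V / 6.37)^(1/0.625) = (52/6.37)^1.600.
52/6.37 = 8.163; 8.163^1.600 ≈ 28.77 mb.
P_c = 1013 − 28.77 = 984.23 ≈ 984 mb.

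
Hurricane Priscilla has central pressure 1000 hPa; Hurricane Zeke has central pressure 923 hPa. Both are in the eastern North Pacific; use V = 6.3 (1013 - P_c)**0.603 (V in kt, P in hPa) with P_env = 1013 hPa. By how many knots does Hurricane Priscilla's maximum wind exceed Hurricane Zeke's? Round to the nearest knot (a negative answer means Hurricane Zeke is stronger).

Hurricane Priscilla: ΔP = 13; V ≈ 6.3 × 13^0.603 ≈ 29.58 kt.
Hurricane Zeke: ΔP = 90; V ≈ 6.3 × 90^0.603 ≈ 95.01 kt.
Difference ≈ 29.58 − 95.01 = -65.43 → -65 kt.

-65 kt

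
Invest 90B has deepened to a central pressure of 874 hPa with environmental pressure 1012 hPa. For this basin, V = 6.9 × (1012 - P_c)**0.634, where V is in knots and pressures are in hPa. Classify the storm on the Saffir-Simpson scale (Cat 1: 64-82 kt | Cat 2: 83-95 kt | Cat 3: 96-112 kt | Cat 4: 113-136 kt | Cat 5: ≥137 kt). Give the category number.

ΔP = 1012 − 874 = 138 hPa.
V ≈ 6.9 × 138^0.634 = 6.9 × 22.73 ≈ 157 kt.
157 kt falls in the Category 5 band.

5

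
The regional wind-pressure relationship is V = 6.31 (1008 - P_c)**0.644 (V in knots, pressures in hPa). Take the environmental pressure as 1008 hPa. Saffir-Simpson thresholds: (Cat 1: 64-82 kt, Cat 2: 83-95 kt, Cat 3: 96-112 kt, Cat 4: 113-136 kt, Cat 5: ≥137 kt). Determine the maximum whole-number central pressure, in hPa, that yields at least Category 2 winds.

Category 2 begins at V = 83 kt.
Required ΔP = (83/6.31)^(1/0.644) = 13.154^1.553 ≈ 54.66 hPa.
P_c ≤ 1008 − 54.66 = 953.34, so the highest integer P_c is 953 hPa.

953 hPa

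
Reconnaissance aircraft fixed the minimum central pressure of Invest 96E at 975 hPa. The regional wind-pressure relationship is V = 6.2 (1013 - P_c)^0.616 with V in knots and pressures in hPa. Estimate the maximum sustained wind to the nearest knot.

ΔP = 1013 − 975 = 38 hPa.
38^0.616 ≈ 9.400.
V ≈ 6.2 × 9.400 ≈ 58.3 kt.

58 kt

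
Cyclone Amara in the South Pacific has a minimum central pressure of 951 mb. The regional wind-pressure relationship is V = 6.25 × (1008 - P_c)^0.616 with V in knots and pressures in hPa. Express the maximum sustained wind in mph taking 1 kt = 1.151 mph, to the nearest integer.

ΔP = 1008 − 951 = 57 mb.
V ≈ 6.25 × 57^0.616 = 6.25 × 12.068 ≈ 75.422 kt.
75.422 × 1.151 ≈ 86.81 mph → 87 mph.

87 mph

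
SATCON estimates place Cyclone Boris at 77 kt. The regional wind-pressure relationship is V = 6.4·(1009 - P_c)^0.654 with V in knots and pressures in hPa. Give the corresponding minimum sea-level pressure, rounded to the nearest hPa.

964 hPa

ΔP = (V / 6.4)^(1/0.654) = (77/6.4)^1.529.
77/6.4 = 12.031; 12.031^1.529 ≈ 44.86 hPa.
P_c = 1009 − 44.86 = 964.14 ≈ 964 hPa.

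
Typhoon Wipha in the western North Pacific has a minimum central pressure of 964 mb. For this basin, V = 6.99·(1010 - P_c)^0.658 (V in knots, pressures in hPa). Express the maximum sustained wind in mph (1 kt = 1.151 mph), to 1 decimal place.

ΔP = 1010 − 964 = 46 mb.
V ≈ 6.99 × 46^0.658 = 6.99 × 12.419 ≈ 86.810 kt.
86.810 × 1.151 ≈ 99.92 mph → 99.9 mph.

99.9 mph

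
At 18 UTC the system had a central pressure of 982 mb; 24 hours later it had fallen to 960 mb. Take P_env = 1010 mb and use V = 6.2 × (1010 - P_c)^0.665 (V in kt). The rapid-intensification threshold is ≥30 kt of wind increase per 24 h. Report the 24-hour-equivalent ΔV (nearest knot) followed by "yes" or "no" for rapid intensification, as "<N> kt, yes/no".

V₁: ΔP = 28, V ≈ 6.2 × 28^0.665 ≈ 56.85 kt.
V₂: ΔP = 50, V ≈ 6.2 × 50^0.665 ≈ 83.60 kt.
ΔV over 24 h = 26.75 kt → 24 h equivalent = 26.75 × 24/24 ≈ 26.75 kt.
27 kt < 30 kt ⇒ not rapid intensification.

27 kt, no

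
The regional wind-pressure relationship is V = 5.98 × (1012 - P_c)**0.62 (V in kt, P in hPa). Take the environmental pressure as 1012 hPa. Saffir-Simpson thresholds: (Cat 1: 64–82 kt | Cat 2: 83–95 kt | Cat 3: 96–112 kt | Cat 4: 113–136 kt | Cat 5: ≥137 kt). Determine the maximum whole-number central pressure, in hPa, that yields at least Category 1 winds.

Category 1 begins at V = 64 kt.
Required ΔP = (64/5.98)^(1/0.62) = 10.702^1.613 ≈ 45.76 hPa.
P_c ≤ 1012 − 45.76 = 966.24, so the highest integer P_c is 966 hPa.

966 hPa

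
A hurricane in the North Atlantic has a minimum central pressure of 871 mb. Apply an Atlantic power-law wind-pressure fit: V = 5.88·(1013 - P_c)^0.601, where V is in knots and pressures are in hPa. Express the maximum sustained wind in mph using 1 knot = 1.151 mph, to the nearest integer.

ΔP = 1013 − 871 = 142 mb.
V ≈ 5.88 × 142^0.601 = 5.88 × 19.657 ≈ 115.585 kt.
115.585 × 1.151 ≈ 133.04 mph → 133 mph.

133 mph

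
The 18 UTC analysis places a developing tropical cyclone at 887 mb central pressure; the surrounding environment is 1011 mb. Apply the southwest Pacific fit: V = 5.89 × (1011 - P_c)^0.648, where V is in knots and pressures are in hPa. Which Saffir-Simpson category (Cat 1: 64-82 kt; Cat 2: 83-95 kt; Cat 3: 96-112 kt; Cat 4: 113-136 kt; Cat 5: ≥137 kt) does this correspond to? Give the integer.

4

ΔP = 1011 − 887 = 124 mb.
V ≈ 5.89 × 124^0.648 = 5.89 × 22.73 ≈ 134 kt.
134 kt falls in the Category 4 band.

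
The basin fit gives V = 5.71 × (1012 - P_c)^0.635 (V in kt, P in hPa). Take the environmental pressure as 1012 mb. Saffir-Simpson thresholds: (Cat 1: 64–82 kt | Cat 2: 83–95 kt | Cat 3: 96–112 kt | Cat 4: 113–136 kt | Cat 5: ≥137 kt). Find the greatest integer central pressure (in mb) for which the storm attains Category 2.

944 mb

Category 2 begins at V = 83 kt.
Required ΔP = (83/5.71)^(1/0.635) = 14.536^1.575 ≈ 67.70 mb.
P_c ≤ 1012 − 67.70 = 944.30, so the highest integer P_c is 944 mb.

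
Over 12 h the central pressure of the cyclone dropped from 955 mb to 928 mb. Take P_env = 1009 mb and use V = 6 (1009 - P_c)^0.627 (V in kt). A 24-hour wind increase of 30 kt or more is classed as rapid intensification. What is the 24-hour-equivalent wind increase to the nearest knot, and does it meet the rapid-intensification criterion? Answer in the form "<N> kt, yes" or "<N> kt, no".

42 kt, yes

V₁: ΔP = 54, V ≈ 6 × 54^0.627 ≈ 73.17 kt.
V₂: ΔP = 81, V ≈ 6 × 81^0.627 ≈ 94.36 kt.
ΔV over 12 h = 21.19 kt → 24 h equivalent = 21.19 × 24/12 ≈ 42.38 kt.
42 kt ≥ 30 kt ⇒ rapid intensification.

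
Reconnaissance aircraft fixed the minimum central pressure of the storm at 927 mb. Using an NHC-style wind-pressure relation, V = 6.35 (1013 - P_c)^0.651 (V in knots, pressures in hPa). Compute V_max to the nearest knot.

115 kt

ΔP = 1013 − 927 = 86 mb.
86^0.651 ≈ 18.170.
V ≈ 6.35 × 18.170 ≈ 115.4 kt.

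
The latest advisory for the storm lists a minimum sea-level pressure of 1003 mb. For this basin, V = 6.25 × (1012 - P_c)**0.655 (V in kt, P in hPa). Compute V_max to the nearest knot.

ΔP = 1012 − 1003 = 9 mb.
9^0.655 ≈ 4.217.
V ≈ 6.25 × 4.217 ≈ 26.4 kt.

26 kt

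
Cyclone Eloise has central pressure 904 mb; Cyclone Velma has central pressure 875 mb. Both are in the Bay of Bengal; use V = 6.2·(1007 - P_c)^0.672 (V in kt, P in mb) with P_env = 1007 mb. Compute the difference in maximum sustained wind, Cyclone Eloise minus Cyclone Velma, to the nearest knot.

-25 kt

Cyclone Eloise: ΔP = 103; V ≈ 6.2 × 103^0.672 ≈ 139.64 kt.
Cyclone Velma: ΔP = 132; V ≈ 6.2 × 132^0.672 ≈ 164.97 kt.
Difference ≈ 139.64 − 164.97 = -25.33 → -25 kt.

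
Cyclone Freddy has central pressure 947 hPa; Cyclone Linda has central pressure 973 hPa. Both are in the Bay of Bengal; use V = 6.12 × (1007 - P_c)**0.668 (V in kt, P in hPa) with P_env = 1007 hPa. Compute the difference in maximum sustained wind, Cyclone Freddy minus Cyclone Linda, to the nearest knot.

30 kt

Cyclone Freddy: ΔP = 60; V ≈ 6.12 × 60^0.668 ≈ 94.31 kt.
Cyclone Linda: ΔP = 34; V ≈ 6.12 × 34^0.668 ≈ 64.53 kt.
Difference ≈ 94.31 − 64.53 = 29.78 → 30 kt.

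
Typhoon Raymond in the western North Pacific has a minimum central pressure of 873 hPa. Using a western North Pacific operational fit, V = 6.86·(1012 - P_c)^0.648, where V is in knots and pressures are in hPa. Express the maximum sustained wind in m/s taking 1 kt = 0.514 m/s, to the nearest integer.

86 m/s

ΔP = 1012 − 873 = 139 hPa.
V ≈ 6.86 × 139^0.648 = 6.86 × 24.472 ≈ 167.880 kt.
167.880 × 0.514 ≈ 86.29 m/s → 86 m/s.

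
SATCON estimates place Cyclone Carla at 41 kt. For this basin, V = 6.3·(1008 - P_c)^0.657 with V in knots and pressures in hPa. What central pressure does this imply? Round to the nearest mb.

ΔP = (V / 6.3)^(1/0.657) = (41/6.3)^1.522.
41/6.3 = 6.508; 6.508^1.522 ≈ 17.30 mb.
P_c = 1008 − 17.30 = 990.70 ≈ 991 mb.

991 mb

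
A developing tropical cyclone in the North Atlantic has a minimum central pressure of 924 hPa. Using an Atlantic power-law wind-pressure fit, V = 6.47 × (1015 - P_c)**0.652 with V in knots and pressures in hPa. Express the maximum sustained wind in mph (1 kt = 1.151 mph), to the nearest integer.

ΔP = 1015 − 924 = 91 hPa.
V ≈ 6.47 × 91^0.652 = 6.47 × 18.936 ≈ 122.518 kt.
122.518 × 1.151 ≈ 141.02 mph → 141 mph.

141 mph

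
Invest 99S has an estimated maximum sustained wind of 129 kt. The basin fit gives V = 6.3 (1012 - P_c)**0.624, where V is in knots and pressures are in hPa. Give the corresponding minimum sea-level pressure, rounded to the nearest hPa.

ΔP = (V / 6.3)^(1/0.624) = (129/6.3)^1.603.
129/6.3 = 20.476; 20.476^1.603 ≈ 126.29 hPa.
P_c = 1012 − 126.29 = 885.71 ≈ 886 hPa.

886 hPa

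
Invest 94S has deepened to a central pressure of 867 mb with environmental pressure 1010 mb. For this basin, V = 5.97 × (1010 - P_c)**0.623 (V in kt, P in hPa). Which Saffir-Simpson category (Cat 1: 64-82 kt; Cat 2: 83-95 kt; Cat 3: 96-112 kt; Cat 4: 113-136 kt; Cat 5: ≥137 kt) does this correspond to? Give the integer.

ΔP = 1010 − 867 = 143 mb.
V ≈ 5.97 × 143^0.623 = 5.97 × 22.02 ≈ 131 kt.
131 kt falls in the Category 4 band.

4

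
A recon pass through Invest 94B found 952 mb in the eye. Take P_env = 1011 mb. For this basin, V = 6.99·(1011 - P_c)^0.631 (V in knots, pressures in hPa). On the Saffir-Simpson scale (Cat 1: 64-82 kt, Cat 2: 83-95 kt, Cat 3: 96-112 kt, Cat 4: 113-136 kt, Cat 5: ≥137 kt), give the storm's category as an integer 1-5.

2

ΔP = 1011 − 952 = 59 mb.
V ≈ 6.99 × 59^0.631 = 6.99 × 13.10 ≈ 92 kt.
92 kt falls in the Category 2 band.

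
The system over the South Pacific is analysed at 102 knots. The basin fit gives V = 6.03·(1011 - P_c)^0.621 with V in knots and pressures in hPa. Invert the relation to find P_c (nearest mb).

916 mb

ΔP = (V / 6.03)^(1/0.621) = (102/6.03)^1.610.
102/6.03 = 16.915; 16.915^1.610 ≈ 95.04 mb.
P_c = 1011 − 95.04 = 915.96 ≈ 916 mb.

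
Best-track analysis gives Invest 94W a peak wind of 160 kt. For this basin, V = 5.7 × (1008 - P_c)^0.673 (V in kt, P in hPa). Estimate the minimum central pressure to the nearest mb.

866 mb

ΔP = (V / 5.7)^(1/0.673) = (160/5.7)^1.486.
160/5.7 = 28.070; 28.070^1.486 ≈ 141.88 mb.
P_c = 1008 − 141.88 = 866.12 ≈ 866 mb.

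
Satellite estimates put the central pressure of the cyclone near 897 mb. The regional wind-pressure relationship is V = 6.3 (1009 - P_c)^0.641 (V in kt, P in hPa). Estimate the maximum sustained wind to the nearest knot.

130 kt

ΔP = 1009 − 897 = 112 mb.
112^0.641 ≈ 20.585.
V ≈ 6.3 × 20.585 ≈ 129.7 kt.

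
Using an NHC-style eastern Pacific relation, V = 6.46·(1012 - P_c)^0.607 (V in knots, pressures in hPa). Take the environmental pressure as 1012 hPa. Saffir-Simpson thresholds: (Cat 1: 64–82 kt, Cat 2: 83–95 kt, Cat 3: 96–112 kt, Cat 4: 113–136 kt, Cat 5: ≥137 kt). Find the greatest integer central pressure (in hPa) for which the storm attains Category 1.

968 hPa

Category 1 begins at V = 64 kt.
Required ΔP = (64/6.46)^(1/0.607) = 9.907^1.647 ≈ 43.73 hPa.
P_c ≤ 1012 − 43.73 = 968.27, so the highest integer P_c is 968 hPa.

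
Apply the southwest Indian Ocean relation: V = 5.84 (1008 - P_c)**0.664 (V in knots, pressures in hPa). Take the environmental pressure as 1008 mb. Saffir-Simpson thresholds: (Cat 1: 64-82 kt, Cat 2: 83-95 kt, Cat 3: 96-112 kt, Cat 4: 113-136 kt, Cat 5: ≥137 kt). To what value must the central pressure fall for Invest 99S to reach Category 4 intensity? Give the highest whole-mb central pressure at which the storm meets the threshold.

Category 4 begins at V = 113 kt.
Required ΔP = (113/5.84)^(1/0.664) = 19.349^1.506 ≈ 86.65 mb.
P_c ≤ 1008 − 86.65 = 921.35, so the highest integer P_c is 921 mb.

921 mb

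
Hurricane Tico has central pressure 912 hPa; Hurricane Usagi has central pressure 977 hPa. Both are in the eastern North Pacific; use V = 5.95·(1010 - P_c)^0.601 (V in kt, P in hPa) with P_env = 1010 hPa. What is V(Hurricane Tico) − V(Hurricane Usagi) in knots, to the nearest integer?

Hurricane Tico: ΔP = 98; V ≈ 5.95 × 98^0.601 ≈ 93.59 kt.
Hurricane Usagi: ΔP = 33; V ≈ 5.95 × 33^0.601 ≈ 48.66 kt.
Difference ≈ 93.59 − 48.66 = 44.93 → 45 kt.

45 kt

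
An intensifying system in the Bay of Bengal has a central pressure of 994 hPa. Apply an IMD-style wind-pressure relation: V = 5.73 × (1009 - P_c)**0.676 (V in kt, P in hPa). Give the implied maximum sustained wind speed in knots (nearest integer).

36 kt

ΔP = 1009 − 994 = 15 hPa.
15^0.676 ≈ 6.238.
V ≈ 5.73 × 6.238 ≈ 35.7 kt.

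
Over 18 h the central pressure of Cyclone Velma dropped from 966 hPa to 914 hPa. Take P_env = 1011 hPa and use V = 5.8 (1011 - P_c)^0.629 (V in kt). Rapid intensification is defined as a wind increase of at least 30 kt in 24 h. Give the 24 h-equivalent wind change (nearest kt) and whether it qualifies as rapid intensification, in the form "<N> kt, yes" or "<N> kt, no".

V₁: ΔP = 45, V ≈ 5.8 × 45^0.629 ≈ 63.58 kt.
V₂: ΔP = 97, V ≈ 5.8 × 97^0.629 ≈ 103.06 kt.
ΔV over 18 h = 39.48 kt → 24 h equivalent = 39.48 × 24/18 ≈ 52.64 kt.
53 kt ≥ 30 kt ⇒ rapid intensification.

53 kt, yes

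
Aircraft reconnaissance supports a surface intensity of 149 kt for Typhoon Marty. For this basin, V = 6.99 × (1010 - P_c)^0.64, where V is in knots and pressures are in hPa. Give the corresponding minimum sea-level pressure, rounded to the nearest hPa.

ΔP = (V / 6.99)^(1/0.64) = (149/6.99)^1.562.
149/6.99 = 21.316; 21.316^1.562 ≈ 119.15 hPa.
P_c = 1010 − 119.15 = 890.85 ≈ 891 hPa.

891 hPa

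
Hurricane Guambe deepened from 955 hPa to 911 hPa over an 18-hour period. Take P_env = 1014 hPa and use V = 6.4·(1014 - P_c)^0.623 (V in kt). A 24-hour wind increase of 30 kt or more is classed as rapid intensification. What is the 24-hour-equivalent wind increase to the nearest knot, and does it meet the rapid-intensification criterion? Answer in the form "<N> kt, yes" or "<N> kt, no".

45 kt, yes

V₁: ΔP = 59, V ≈ 6.4 × 59^0.623 ≈ 81.17 kt.
V₂: ΔP = 103, V ≈ 6.4 × 103^0.623 ≈ 114.86 kt.
ΔV over 18 h = 33.69 kt → 24 h equivalent = 33.69 × 24/18 ≈ 44.92 kt.
45 kt ≥ 30 kt ⇒ rapid intensification.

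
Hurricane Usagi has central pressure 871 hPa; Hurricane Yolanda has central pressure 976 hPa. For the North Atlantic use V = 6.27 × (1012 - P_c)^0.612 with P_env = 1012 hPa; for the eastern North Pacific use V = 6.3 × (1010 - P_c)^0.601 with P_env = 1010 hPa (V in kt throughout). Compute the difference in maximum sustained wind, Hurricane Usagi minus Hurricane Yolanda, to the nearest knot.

77 kt

Hurricane Usagi: ΔP = 141; V ≈ 6.27 × 141^0.612 ≈ 129.60 kt.
Hurricane Yolanda: ΔP = 34; V ≈ 6.3 × 34^0.601 ≈ 52.45 kt.
Difference ≈ 129.60 − 52.45 = 77.15 → 77 kt.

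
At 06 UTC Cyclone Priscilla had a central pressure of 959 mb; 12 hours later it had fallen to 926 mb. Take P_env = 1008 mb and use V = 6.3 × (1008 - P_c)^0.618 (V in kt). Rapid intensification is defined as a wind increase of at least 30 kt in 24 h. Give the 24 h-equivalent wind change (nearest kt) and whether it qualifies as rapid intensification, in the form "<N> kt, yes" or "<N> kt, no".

52 kt, yes

V₁: ΔP = 49, V ≈ 6.3 × 49^0.618 ≈ 69.80 kt.
V₂: ΔP = 82, V ≈ 6.3 × 82^0.618 ≈ 95.96 kt.
ΔV over 12 h = 26.16 kt → 24 h equivalent = 26.16 × 24/12 ≈ 52.32 kt.
52 kt ≥ 30 kt ⇒ rapid intensification.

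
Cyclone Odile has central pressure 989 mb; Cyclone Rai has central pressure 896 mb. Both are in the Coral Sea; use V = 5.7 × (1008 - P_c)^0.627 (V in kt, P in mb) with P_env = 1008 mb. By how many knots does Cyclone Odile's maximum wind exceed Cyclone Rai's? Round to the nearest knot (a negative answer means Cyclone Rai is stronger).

-74 kt

Cyclone Odile: ΔP = 19; V ≈ 5.7 × 19^0.627 ≈ 36.11 kt.
Cyclone Rai: ΔP = 112; V ≈ 5.7 × 112^0.627 ≈ 109.83 kt.
Difference ≈ 36.11 − 109.83 = -73.72 → -74 kt.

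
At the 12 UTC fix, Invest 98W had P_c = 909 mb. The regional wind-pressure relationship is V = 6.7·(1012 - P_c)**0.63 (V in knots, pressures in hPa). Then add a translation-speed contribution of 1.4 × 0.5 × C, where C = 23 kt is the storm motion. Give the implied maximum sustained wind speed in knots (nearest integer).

ΔP = 1012 − 909 = 103 mb.
103^0.63 ≈ 18.539.
V ≈ 6.7 × 18.539 ≈ 124.2 kt.
Translation term: 1.4 × 0.5 × 23 = 16.1 kt.
Corrected V ≈ 140.3 kt → 140 kt.

140 kt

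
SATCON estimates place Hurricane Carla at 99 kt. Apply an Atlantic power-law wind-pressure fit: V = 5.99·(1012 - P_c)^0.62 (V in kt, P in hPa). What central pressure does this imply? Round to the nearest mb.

ΔP = (V / 5.99)^(1/0.62) = (99/5.99)^1.613.
99/5.99 = 16.528; 16.528^1.613 ≈ 92.23 mb.
P_c = 1012 − 92.23 = 919.77 ≈ 920 mb.

920 mb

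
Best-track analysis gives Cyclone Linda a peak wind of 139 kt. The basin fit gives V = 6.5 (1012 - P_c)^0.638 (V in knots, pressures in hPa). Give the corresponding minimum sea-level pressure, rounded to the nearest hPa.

ΔP = (V / 6.5)^(1/0.638) = (139/6.5)^1.567.
139/6.5 = 21.385; 21.385^1.567 ≈ 121.56 hPa.
P_c = 1012 − 121.56 = 890.44 ≈ 890 hPa.

890 hPa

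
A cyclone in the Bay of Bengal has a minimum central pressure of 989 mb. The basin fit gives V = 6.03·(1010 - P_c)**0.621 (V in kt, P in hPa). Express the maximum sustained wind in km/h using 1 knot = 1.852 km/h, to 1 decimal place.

74.0 km/h

ΔP = 1010 − 989 = 21 mb.
V ≈ 6.03 × 21^0.621 = 6.03 × 6.624 ≈ 39.941 kt.
39.941 × 1.852 ≈ 73.97 km/h → 74.0 km/h.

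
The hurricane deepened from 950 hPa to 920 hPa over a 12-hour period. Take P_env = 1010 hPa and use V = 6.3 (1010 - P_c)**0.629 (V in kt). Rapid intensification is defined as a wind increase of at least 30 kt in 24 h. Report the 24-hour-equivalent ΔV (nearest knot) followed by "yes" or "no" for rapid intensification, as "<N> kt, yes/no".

V₁: ΔP = 60, V ≈ 6.3 × 60^0.629 ≈ 82.76 kt.
V₂: ΔP = 90, V ≈ 6.3 × 90^0.629 ≈ 106.80 kt.
ΔV over 12 h = 24.04 kt → 24 h equivalent = 24.04 × 24/12 ≈ 48.08 kt.
48 kt ≥ 30 kt ⇒ rapid intensification.

48 kt, yes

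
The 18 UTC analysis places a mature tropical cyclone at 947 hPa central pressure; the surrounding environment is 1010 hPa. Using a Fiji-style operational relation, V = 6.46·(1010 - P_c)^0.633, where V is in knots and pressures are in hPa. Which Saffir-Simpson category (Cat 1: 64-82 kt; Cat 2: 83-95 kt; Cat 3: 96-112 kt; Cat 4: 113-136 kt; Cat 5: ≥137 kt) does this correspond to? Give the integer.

2

ΔP = 1010 − 947 = 63 hPa.
V ≈ 6.46 × 63^0.633 = 6.46 × 13.77 ≈ 89 kt.
89 kt falls in the Category 2 band.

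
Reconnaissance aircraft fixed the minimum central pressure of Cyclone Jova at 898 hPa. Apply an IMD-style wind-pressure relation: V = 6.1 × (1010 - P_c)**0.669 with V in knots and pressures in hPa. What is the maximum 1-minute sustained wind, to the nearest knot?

143 kt

ΔP = 1010 − 898 = 112 hPa.
112^0.669 ≈ 23.492.
V ≈ 6.1 × 23.492 ≈ 143.3 kt.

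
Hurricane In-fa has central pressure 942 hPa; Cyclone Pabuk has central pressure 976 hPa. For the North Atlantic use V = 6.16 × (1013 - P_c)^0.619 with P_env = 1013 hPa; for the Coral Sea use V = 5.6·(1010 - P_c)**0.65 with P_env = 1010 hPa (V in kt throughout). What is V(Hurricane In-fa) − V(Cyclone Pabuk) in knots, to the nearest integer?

Hurricane In-fa: ΔP = 71; V ≈ 6.16 × 71^0.619 ≈ 86.20 kt.
Cyclone Pabuk: ΔP = 34; V ≈ 5.6 × 34^0.65 ≈ 55.42 kt.
Difference ≈ 86.20 − 55.42 = 30.78 → 31 kt.

31 kt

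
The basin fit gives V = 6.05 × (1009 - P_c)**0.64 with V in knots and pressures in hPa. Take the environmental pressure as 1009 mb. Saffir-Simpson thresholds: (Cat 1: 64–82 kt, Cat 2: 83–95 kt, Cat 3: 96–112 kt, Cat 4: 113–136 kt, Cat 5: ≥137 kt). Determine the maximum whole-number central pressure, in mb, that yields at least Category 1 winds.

969 mb

Category 1 begins at V = 64 kt.
Required ΔP = (64/6.05)^(1/0.64) = 10.579^1.562 ≈ 39.87 mb.
P_c ≤ 1009 − 39.87 = 969.13, so the highest integer P_c is 969 mb.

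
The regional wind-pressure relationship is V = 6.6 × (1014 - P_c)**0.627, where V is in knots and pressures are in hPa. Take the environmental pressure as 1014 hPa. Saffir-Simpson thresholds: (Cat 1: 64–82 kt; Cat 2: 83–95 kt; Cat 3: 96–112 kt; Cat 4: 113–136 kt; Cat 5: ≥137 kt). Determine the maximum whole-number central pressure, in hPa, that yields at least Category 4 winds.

Category 4 begins at V = 113 kt.
Required ΔP = (113/6.6)^(1/0.627) = 17.121^1.595 ≈ 92.76 hPa.
P_c ≤ 1014 − 92.76 = 921.24, so the highest integer P_c is 921 hPa.

921 hPa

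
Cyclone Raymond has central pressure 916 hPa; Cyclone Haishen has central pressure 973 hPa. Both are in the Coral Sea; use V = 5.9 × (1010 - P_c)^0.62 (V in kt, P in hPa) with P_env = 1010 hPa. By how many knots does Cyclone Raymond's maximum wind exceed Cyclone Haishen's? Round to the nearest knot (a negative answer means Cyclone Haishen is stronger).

Cyclone Raymond: ΔP = 94; V ≈ 5.9 × 94^0.62 ≈ 98.67 kt.
Cyclone Haishen: ΔP = 37; V ≈ 5.9 × 37^0.62 ≈ 55.35 kt.
Difference ≈ 98.67 − 55.35 = 43.32 → 43 kt.

43 kt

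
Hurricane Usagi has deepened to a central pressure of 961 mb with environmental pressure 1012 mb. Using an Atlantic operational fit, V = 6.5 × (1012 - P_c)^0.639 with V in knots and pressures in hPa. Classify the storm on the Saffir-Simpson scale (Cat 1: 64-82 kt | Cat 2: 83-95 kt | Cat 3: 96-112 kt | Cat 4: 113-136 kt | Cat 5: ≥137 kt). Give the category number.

ΔP = 1012 − 961 = 51 mb.
V ≈ 6.5 × 51^0.639 = 6.5 × 12.33 ≈ 80 kt.
80 kt falls in the Category 1 band.

1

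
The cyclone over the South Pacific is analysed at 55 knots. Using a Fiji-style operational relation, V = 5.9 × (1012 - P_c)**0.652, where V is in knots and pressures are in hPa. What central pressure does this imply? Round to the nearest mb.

ΔP = (V / 5.9)^(1/0.652) = (55/5.9)^1.534.
55/5.9 = 9.322; 9.322^1.534 ≈ 30.69 mb.
P_c = 1012 − 30.69 = 981.31 ≈ 981 mb.

981 mb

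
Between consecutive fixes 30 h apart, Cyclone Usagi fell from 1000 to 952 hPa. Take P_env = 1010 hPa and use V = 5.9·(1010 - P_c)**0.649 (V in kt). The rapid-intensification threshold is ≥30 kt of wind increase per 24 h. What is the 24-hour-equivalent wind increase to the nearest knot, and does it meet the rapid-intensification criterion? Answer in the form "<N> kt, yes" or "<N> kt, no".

45 kt, yes

V₁: ΔP = 10, V ≈ 5.9 × 10^0.649 ≈ 26.29 kt.
V₂: ΔP = 58, V ≈ 5.9 × 58^0.649 ≈ 82.28 kt.
ΔV over 30 h = 55.99 kt → 24 h equivalent = 55.99 × 24/30 ≈ 44.79 kt.
45 kt ≥ 30 kt ⇒ rapid intensification.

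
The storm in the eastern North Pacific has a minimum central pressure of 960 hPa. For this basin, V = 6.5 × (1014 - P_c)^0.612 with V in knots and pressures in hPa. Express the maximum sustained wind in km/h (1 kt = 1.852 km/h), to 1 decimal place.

138.3 km/h

ΔP = 1014 − 960 = 54 hPa.
V ≈ 6.5 × 54^0.612 = 6.5 × 11.487 ≈ 74.669 kt.
74.669 × 1.852 ≈ 138.29 km/h → 138.3 km/h.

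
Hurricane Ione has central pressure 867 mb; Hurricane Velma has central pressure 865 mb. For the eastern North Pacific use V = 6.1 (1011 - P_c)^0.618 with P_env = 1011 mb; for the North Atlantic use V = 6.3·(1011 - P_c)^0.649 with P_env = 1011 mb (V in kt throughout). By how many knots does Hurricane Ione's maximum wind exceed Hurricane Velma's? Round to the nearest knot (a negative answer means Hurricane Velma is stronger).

Hurricane Ione: ΔP = 144; V ≈ 6.1 × 144^0.618 ≈ 131.58 kt.
Hurricane Velma: ΔP = 146; V ≈ 6.3 × 146^0.649 ≈ 159.96 kt.
Difference ≈ 131.58 − 159.96 = -28.38 → -28 kt.

-28 kt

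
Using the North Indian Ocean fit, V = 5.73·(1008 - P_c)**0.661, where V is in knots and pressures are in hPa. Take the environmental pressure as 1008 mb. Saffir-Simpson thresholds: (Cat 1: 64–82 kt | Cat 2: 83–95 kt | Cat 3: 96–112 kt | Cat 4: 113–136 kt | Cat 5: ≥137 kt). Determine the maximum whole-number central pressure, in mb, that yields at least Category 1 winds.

969 mb

Category 1 begins at V = 64 kt.
Required ΔP = (64/5.73)^(1/0.661) = 11.169^1.513 ≈ 38.50 mb.
P_c ≤ 1008 − 38.50 = 969.50, so the highest integer P_c is 969 mb.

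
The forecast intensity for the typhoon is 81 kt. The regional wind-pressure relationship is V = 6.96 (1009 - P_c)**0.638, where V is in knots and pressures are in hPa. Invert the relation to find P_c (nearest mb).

962 mb

ΔP = (V / 6.96)^(1/0.638) = (81/6.96)^1.567.
81/6.96 = 11.638; 11.638^1.567 ≈ 46.84 mb.
P_c = 1009 − 46.84 = 962.16 ≈ 962 mb.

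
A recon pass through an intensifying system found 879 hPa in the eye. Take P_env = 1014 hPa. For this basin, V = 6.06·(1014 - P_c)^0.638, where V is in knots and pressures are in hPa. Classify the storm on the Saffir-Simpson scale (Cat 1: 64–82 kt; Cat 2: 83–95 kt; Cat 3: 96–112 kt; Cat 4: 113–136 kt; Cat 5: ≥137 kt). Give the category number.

ΔP = 1014 − 879 = 135 hPa.
V ≈ 6.06 × 135^0.638 = 6.06 × 22.86 ≈ 139 kt.
139 kt falls in the Category 5 band.

5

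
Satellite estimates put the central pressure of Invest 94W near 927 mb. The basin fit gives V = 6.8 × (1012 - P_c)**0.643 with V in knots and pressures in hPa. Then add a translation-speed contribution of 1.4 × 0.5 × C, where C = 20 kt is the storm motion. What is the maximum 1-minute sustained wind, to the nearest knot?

ΔP = 1012 − 927 = 85 mb.
85^0.643 ≈ 17.403.
V ≈ 6.8 × 17.403 ≈ 118.3 kt.
Translation term: 1.4 × 0.5 × 20 = 14 kt.
Corrected V ≈ 132.3 kt → 132 kt.

132 kt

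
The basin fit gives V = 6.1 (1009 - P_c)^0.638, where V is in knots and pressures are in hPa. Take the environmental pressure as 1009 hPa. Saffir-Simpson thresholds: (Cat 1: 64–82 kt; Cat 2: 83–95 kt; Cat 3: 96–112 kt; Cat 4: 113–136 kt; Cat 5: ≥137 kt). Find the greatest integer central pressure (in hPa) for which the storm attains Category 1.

Category 1 begins at V = 64 kt.
Required ΔP = (64/6.1)^(1/0.638) = 10.492^1.567 ≈ 39.82 hPa.
P_c ≤ 1009 − 39.82 = 969.18, so the highest integer P_c is 969 hPa.

969 hPa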